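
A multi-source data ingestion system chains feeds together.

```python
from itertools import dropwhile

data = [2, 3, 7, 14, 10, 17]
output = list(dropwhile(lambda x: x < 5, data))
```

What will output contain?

Step 1: dropwhile drops elements while < 5:
  2 < 5: dropped
  3 < 5: dropped
  7: kept (dropping stopped)
Step 2: Remaining elements kept regardless of condition.
Therefore output = [7, 14, 10, 17].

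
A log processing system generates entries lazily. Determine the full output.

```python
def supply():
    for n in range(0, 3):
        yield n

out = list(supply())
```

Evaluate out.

Step 1: The generator yields each value from range(0, 3).
Step 2: list() consumes all yields: [0, 1, 2].
Therefore out = [0, 1, 2].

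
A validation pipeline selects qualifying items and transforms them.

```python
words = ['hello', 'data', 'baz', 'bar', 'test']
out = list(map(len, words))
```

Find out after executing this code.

Step 1: Map len() to each word:
  'hello' -> 5
  'data' -> 4
  'baz' -> 3
  'bar' -> 3
  'test' -> 4
Therefore out = [5, 4, 3, 3, 4].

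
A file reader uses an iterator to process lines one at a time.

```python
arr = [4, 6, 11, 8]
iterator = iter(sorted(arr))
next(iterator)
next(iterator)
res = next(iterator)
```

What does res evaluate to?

Step 1: sorted([4, 6, 11, 8]) = [4, 6, 8, 11].
Step 2: Create iterator and skip 2 elements.
Step 3: next() returns 8.
Therefore res = 8.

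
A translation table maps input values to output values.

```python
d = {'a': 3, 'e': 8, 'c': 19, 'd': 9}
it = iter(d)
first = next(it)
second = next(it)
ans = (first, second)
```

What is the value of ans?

Step 1: iter(d) iterates over keys: ['a', 'e', 'c', 'd'].
Step 2: first = next(it) = 'a', second = next(it) = 'e'.
Therefore ans = ('a', 'e').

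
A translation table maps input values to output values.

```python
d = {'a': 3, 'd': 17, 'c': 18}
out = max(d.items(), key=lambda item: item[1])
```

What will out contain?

Step 1: Find item with maximum value:
  ('a', 3)
  ('d', 17)
  ('c', 18)
Step 2: Maximum value is 18 at key 'c'.
Therefore out = ('c', 18).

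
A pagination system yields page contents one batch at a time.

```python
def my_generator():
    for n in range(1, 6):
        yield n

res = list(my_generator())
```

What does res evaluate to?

Step 1: The generator yields each value from range(1, 6).
Step 2: list() consumes all yields: [1, 2, 3, 4, 5].
Therefore res = [1, 2, 3, 4, 5].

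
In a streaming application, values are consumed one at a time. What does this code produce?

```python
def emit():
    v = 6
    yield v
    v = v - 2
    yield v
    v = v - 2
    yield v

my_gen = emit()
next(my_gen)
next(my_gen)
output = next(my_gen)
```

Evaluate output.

Step 1: Trace through generator execution:
  Yield 1: v starts at 6, yield 6
  Yield 2: v = 6 - 2 = 4, yield 4
  Yield 3: v = 4 - 2 = 2, yield 2
Step 2: First next() gets 6, second next() gets the second value, third next() yields 2.
Therefore output = 2.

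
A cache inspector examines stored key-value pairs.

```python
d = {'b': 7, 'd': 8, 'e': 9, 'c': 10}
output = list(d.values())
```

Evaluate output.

Step 1: d.values() returns the dictionary values in insertion order.
Therefore output = [7, 8, 9, 10].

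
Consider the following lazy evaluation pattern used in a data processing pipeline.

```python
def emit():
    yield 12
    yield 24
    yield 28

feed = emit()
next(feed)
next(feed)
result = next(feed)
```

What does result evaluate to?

Step 1: emit() creates a generator.
Step 2: next(feed) yields 12 (consumed and discarded).
Step 3: next(feed) yields 24 (consumed and discarded).
Step 4: next(feed) yields 28, assigned to result.
Therefore result = 28.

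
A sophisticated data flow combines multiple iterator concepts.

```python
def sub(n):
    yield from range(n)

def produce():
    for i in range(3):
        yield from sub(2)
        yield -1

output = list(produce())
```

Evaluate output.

Step 1: For each i in range(3):
  i=0: yield from sub(2) -> [0, 1], then yield -1
  i=1: yield from sub(2) -> [0, 1], then yield -1
  i=2: yield from sub(2) -> [0, 1], then yield -1
Therefore output = [0, 1, -1, 0, 1, -1, 0, 1, -1].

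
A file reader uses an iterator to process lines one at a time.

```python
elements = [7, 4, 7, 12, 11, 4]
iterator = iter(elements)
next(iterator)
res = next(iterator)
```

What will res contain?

Step 1: Create iterator over [7, 4, 7, 12, 11, 4].
Step 2: next() consumes 7.
Step 3: next() returns 4.
Therefore res = 4.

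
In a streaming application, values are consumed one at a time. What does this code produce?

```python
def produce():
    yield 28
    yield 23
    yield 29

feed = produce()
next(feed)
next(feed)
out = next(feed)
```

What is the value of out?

Step 1: produce() creates a generator.
Step 2: next(feed) yields 28 (consumed and discarded).
Step 3: next(feed) yields 23 (consumed and discarded).
Step 4: next(feed) yields 29, assigned to out.
Therefore out = 29.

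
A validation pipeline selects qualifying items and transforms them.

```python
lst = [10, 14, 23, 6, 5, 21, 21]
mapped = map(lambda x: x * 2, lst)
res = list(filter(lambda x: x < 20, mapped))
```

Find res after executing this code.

Step 1: Map x * 2:
  10 -> 20
  14 -> 28
  23 -> 46
  6 -> 12
  5 -> 10
  21 -> 42
  21 -> 42
Step 2: Filter for < 20:
  20: removed
  28: removed
  46: removed
  12: kept
  10: kept
  42: removed
  42: removed
Therefore res = [12, 10].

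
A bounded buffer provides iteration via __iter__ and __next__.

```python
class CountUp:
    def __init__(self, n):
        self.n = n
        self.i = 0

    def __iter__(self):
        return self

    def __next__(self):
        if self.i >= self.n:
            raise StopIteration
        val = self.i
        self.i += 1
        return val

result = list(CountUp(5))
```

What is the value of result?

Step 1: CountUp(5) creates an iterator counting 0 to 4.
Step 2: list() consumes all values: [0, 1, 2, 3, 4].
Therefore result = [0, 1, 2, 3, 4].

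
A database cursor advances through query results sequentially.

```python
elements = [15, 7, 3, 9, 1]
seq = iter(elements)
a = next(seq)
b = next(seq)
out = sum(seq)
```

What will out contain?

Step 1: Create iterator over [15, 7, 3, 9, 1].
Step 2: a = next() = 15, b = next() = 7.
Step 3: sum() of remaining [3, 9, 1] = 13.
Therefore out = 13.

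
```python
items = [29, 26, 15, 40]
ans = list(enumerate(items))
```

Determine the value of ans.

Step 1: enumerate pairs each element with its index:
  (0, 29)
  (1, 26)
  (2, 15)
  (3, 40)
Therefore ans = [(0, 29), (1, 26), (2, 15), (3, 40)].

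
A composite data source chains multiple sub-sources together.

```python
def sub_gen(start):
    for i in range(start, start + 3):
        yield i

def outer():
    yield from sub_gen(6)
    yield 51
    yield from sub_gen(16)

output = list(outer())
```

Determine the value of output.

Step 1: outer() delegates to sub_gen(6):
  yield 6
  yield 7
  yield 8
Step 2: yield 51
Step 3: Delegates to sub_gen(16):
  yield 16
  yield 17
  yield 18
Therefore output = [6, 7, 8, 51, 16, 17, 18].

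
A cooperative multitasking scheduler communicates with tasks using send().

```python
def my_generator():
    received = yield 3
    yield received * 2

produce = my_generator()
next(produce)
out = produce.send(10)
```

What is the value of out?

Step 1: next(produce) advances to first yield, producing 3.
Step 2: send(10) resumes, received = 10.
Step 3: yield received * 2 = 10 * 2 = 20.
Therefore out = 20.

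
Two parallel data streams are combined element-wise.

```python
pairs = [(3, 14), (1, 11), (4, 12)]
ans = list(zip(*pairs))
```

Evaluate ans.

Step 1: zip(*pairs) transposes: unzips [(3, 14), (1, 11), (4, 12)] into separate sequences.
Step 2: First elements: (3, 1, 4), second elements: (14, 11, 12).
Therefore ans = [(3, 1, 4), (14, 11, 12)].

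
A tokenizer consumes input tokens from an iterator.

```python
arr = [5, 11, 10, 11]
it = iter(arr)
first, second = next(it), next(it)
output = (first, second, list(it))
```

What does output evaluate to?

Step 1: Create iterator over [5, 11, 10, 11].
Step 2: first = 5, second = 11.
Step 3: Remaining elements: [10, 11].
Therefore output = (5, 11, [10, 11]).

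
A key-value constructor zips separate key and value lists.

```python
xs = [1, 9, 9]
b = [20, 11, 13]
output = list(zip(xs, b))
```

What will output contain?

Step 1: zip pairs elements at same index:
  Index 0: (1, 20)
  Index 1: (9, 11)
  Index 2: (9, 13)
Therefore output = [(1, 20), (9, 11), (9, 13)].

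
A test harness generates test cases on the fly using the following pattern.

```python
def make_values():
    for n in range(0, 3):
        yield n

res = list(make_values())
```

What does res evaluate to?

Step 1: The generator yields each value from range(0, 3).
Step 2: list() consumes all yields: [0, 1, 2].
Therefore res = [0, 1, 2].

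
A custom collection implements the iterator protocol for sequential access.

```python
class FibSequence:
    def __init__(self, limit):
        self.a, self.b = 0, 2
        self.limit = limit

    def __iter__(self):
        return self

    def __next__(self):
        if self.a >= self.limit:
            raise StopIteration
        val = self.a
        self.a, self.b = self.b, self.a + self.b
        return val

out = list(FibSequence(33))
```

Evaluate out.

Step 1: Fibonacci-like sequence (a=0, b=2) until >= 33:
  Yield 0, then a,b = 2,2
  Yield 2, then a,b = 2,4
  Yield 2, then a,b = 4,6
  Yield 4, then a,b = 6,10
  Yield 6, then a,b = 10,16
  Yield 10, then a,b = 16,26
  Yield 16, then a,b = 26,42
  Yield 26, then a,b = 42,68
Step 2: 42 >= 33, stop.
Therefore out = [0, 2, 2, 4, 6, 10, 16, 26].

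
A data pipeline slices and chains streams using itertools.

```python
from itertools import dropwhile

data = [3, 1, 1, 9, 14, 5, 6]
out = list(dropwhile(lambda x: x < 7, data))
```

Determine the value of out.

Step 1: dropwhile drops elements while < 7:
  3 < 7: dropped
  1 < 7: dropped
  1 < 7: dropped
  9: kept (dropping stopped)
Step 2: Remaining elements kept regardless of condition.
Therefore out = [9, 14, 5, 6].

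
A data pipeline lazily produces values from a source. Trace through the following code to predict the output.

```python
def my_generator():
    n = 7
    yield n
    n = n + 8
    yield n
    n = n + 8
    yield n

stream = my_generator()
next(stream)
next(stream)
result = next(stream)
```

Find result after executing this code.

Step 1: Trace through generator execution:
  Yield 1: n starts at 7, yield 7
  Yield 2: n = 7 + 8 = 15, yield 15
  Yield 3: n = 15 + 8 = 23, yield 23
Step 2: First next() gets 7, second next() gets the second value, third next() yields 23.
Therefore result = 23.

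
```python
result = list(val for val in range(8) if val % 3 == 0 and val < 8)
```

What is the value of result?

Step 1: Filter range(8) where val % 3 == 0 and val < 8:
  val=0: both conditions met, included
  val=1: excluded (1 % 3 != 0)
  val=2: excluded (2 % 3 != 0)
  val=3: both conditions met, included
  val=4: excluded (4 % 3 != 0)
  val=5: excluded (5 % 3 != 0)
  val=6: both conditions met, included
  val=7: excluded (7 % 3 != 0)
Therefore result = [0, 3, 6].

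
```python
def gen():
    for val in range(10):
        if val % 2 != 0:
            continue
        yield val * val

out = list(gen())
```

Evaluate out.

Step 1: Only yield val**2 when val is divisible by 2:
  val=0: 0 % 2 == 0, yield 0**2 = 0
  val=2: 2 % 2 == 0, yield 2**2 = 4
  val=4: 4 % 2 == 0, yield 4**2 = 16
  val=6: 6 % 2 == 0, yield 6**2 = 36
  val=8: 8 % 2 == 0, yield 8**2 = 64
Therefore out = [0, 4, 16, 36, 64].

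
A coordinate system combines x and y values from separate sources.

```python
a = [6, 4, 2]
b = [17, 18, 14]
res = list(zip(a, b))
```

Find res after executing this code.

Step 1: zip pairs elements at same index:
  Index 0: (6, 17)
  Index 1: (4, 18)
  Index 2: (2, 14)
Therefore res = [(6, 17), (4, 18), (2, 14)].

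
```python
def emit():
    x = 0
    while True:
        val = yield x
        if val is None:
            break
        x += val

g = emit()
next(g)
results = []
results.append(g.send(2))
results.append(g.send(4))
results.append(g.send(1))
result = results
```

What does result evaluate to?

Step 1: next(g) -> yield 0.
Step 2: send(2) -> x = 2, yield 2.
Step 3: send(4) -> x = 6, yield 6.
Step 4: send(1) -> x = 7, yield 7.
Therefore result = [2, 6, 7].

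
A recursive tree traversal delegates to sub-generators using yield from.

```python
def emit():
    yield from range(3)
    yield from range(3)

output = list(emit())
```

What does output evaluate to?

Step 1: Trace yields in order:
  yield 0
  yield 1
  yield 2
  yield 0
  yield 1
  yield 2
Therefore output = [0, 1, 2, 0, 1, 2].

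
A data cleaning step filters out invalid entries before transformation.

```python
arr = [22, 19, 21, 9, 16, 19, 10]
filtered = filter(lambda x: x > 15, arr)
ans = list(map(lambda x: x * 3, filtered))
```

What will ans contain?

Step 1: Filter arr for elements > 15:
  22: kept
  19: kept
  21: kept
  9: removed
  16: kept
  19: kept
  10: removed
Step 2: Map x * 3 on filtered [22, 19, 21, 16, 19]:
  22 -> 66
  19 -> 57
  21 -> 63
  16 -> 48
  19 -> 57
Therefore ans = [66, 57, 63, 48, 57].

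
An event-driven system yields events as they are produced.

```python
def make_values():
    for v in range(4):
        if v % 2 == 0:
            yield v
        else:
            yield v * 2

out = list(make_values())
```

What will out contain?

Step 1: For each v in range(4), yield v if even, else v*2:
  v=0 (even): yield 0
  v=1 (odd): yield 1*2 = 2
  v=2 (even): yield 2
  v=3 (odd): yield 3*2 = 6
Therefore out = [0, 2, 2, 6].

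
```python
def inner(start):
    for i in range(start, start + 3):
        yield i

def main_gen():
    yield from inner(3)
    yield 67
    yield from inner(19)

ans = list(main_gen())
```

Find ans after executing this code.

Step 1: main_gen() delegates to inner(3):
  yield 3
  yield 4
  yield 5
Step 2: yield 67
Step 3: Delegates to inner(19):
  yield 19
  yield 20
  yield 21
Therefore ans = [3, 4, 5, 67, 19, 20, 21].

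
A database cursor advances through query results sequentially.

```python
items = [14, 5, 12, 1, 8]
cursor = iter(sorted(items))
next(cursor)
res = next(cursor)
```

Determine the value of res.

Step 1: sorted([14, 5, 12, 1, 8]) = [1, 5, 8, 12, 14].
Step 2: Create iterator and skip 1 elements.
Step 3: next() returns 5.
Therefore res = 5.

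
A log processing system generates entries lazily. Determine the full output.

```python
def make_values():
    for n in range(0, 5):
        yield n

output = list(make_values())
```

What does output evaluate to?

Step 1: The generator yields each value from range(0, 5).
Step 2: list() consumes all yields: [0, 1, 2, 3, 4].
Therefore output = [0, 1, 2, 3, 4].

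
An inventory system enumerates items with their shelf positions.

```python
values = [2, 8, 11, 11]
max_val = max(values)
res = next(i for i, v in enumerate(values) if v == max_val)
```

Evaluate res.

Step 1: max([2, 8, 11, 11]) = 11.
Step 2: Find first index where value == 11:
  Index 0: 2 != 11
  Index 1: 8 != 11
  Index 2: 11 == 11, found!
Therefore res = 2.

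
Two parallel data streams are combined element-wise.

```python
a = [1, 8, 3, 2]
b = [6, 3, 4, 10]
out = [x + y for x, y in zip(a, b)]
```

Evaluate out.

Step 1: Add corresponding elements:
  1 + 6 = 7
  8 + 3 = 11
  3 + 4 = 7
  2 + 10 = 12
Therefore out = [7, 11, 7, 12].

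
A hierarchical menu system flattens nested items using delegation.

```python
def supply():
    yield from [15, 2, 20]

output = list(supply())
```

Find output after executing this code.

Step 1: yield from delegates to the iterable, yielding each element.
Step 2: Collected values: [15, 2, 20].
Therefore output = [15, 2, 20].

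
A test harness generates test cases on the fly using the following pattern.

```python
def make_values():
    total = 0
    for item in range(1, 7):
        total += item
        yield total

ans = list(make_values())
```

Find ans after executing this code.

Step 1: Generator accumulates running sum:
  item=1: total = 1, yield 1
  item=2: total = 3, yield 3
  item=3: total = 6, yield 6
  item=4: total = 10, yield 10
  item=5: total = 15, yield 15
  item=6: total = 21, yield 21
Therefore ans = [1, 3, 6, 10, 15, 21].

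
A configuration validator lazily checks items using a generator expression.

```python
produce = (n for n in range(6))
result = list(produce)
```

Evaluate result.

Step 1: Generator expression iterates range(6): [0, 1, 2, 3, 4, 5].
Step 2: list() collects all values.
Therefore result = [0, 1, 2, 3, 4, 5].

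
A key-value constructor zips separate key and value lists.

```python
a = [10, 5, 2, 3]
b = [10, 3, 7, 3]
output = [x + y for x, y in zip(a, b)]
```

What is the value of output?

Step 1: Add corresponding elements:
  10 + 10 = 20
  5 + 3 = 8
  2 + 7 = 9
  3 + 3 = 6
Therefore output = [20, 8, 9, 6].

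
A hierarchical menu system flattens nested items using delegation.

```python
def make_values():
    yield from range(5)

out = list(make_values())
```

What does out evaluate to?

Step 1: yield from delegates to the iterable, yielding each element.
Step 2: Collected values: [0, 1, 2, 3, 4].
Therefore out = [0, 1, 2, 3, 4].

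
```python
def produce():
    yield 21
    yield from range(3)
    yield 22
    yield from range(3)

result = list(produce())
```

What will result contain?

Step 1: Trace yields in order:
  yield 21
  yield 0
  yield 1
  yield 2
  yield 22
  yield 0
  yield 1
  yield 2
Therefore result = [21, 0, 1, 2, 22, 0, 1, 2].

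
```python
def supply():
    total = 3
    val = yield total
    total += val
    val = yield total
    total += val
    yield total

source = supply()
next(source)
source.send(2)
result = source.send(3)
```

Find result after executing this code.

Step 1: next() -> yield total=3.
Step 2: send(2) -> val=2, total = 3+2 = 5, yield 5.
Step 3: send(3) -> val=3, total = 5+3 = 8, yield 8.
Therefore result = 8.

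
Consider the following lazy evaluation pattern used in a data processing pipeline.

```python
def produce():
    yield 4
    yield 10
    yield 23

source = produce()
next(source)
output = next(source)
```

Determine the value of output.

Step 1: produce() creates a generator.
Step 2: next(source) yields 4 (consumed and discarded).
Step 3: next(source) yields 10, assigned to output.
Therefore output = 10.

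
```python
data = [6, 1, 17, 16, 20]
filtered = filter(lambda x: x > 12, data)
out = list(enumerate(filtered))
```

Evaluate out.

Step 1: Filter [6, 1, 17, 16, 20] for > 12: [17, 16, 20].
Step 2: enumerate re-indexes from 0: [(0, 17), (1, 16), (2, 20)].
Therefore out = [(0, 17), (1, 16), (2, 20)].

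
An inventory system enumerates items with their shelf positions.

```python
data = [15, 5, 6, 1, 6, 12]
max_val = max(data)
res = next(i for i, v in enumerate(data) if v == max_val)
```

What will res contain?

Step 1: max([15, 5, 6, 1, 6, 12]) = 15.
Step 2: Find first index where value == 15:
  Index 0: 15 == 15, found!
Therefore res = 0.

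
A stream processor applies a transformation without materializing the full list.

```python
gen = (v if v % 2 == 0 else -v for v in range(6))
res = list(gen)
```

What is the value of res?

Step 1: For each v in range(6), yield v if even, else -v:
  v=0: even, yield 0
  v=1: odd, yield -1
  v=2: even, yield 2
  v=3: odd, yield -3
  v=4: even, yield 4
  v=5: odd, yield -5
Therefore res = [0, -1, 2, -3, 4, -5].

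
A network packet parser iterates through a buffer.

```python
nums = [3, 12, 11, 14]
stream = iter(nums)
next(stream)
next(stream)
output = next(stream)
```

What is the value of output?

Step 1: Create iterator over [3, 12, 11, 14].
Step 2: next() consumes 3.
Step 3: next() consumes 12.
Step 4: next() returns 11.
Therefore output = 11.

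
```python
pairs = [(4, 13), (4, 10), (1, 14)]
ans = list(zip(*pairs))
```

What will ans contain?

Step 1: zip(*pairs) transposes: unzips [(4, 13), (4, 10), (1, 14)] into separate sequences.
Step 2: First elements: (4, 4, 1), second elements: (13, 10, 14).
Therefore ans = [(4, 4, 1), (13, 10, 14)].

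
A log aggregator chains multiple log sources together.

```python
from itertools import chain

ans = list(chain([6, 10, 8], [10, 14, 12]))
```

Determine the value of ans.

Step 1: chain() concatenates iterables: [6, 10, 8] + [10, 14, 12].
Therefore ans = [6, 10, 8, 10, 14, 12].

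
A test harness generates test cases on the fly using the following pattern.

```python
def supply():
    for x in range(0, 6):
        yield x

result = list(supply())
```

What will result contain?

Step 1: The generator yields each value from range(0, 6).
Step 2: list() consumes all yields: [0, 1, 2, 3, 4, 5].
Therefore result = [0, 1, 2, 3, 4, 5].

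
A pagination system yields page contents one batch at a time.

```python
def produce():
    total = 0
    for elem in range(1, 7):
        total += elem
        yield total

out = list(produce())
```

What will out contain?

Step 1: Generator accumulates running sum:
  elem=1: total = 1, yield 1
  elem=2: total = 3, yield 3
  elem=3: total = 6, yield 6
  elem=4: total = 10, yield 10
  elem=5: total = 15, yield 15
  elem=6: total = 21, yield 21
Therefore out = [1, 3, 6, 10, 15, 21].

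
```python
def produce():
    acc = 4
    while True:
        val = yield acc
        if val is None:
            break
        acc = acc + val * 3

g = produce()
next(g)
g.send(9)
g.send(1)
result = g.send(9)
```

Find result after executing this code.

Step 1: next() -> yield acc=4.
Step 2: send(9) -> val=9, acc = 4 + 9*3 = 31, yield 31.
Step 3: send(1) -> val=1, acc = 31 + 1*3 = 34, yield 34.
Step 4: send(9) -> val=9, acc = 34 + 9*3 = 61, yield 61.
Therefore result = 61.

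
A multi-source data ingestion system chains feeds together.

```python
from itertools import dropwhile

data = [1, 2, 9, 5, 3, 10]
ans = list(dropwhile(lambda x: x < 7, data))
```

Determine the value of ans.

Step 1: dropwhile drops elements while < 7:
  1 < 7: dropped
  2 < 7: dropped
  9: kept (dropping stopped)
Step 2: Remaining elements kept regardless of condition.
Therefore ans = [9, 5, 3, 10].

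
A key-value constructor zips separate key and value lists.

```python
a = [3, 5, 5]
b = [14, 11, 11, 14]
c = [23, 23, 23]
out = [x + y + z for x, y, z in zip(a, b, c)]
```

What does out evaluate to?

Step 1: zip three lists (truncates to shortest, len=3):
  3 + 14 + 23 = 40
  5 + 11 + 23 = 39
  5 + 11 + 23 = 39
Therefore out = [40, 39, 39].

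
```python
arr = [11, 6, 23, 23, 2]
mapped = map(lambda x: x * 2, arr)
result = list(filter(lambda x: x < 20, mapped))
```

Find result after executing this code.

Step 1: Map x * 2:
  11 -> 22
  6 -> 12
  23 -> 46
  23 -> 46
  2 -> 4
Step 2: Filter for < 20:
  22: removed
  12: kept
  46: removed
  46: removed
  4: kept
Therefore result = [12, 4].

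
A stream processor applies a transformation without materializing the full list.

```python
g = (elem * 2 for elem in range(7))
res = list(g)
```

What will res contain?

Step 1: For each elem in range(7), compute elem*2:
  elem=0: 0*2 = 0
  elem=1: 1*2 = 2
  elem=2: 2*2 = 4
  elem=3: 3*2 = 6
  elem=4: 4*2 = 8
  elem=5: 5*2 = 10
  elem=6: 6*2 = 12
Therefore res = [0, 2, 4, 6, 8, 10, 12].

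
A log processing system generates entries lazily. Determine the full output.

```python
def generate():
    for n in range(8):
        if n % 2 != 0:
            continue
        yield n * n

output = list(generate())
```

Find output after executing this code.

Step 1: Only yield n**2 when n is divisible by 2:
  n=0: 0 % 2 == 0, yield 0**2 = 0
  n=2: 2 % 2 == 0, yield 2**2 = 4
  n=4: 4 % 2 == 0, yield 4**2 = 16
  n=6: 6 % 2 == 0, yield 6**2 = 36
Therefore output = [0, 4, 16, 36].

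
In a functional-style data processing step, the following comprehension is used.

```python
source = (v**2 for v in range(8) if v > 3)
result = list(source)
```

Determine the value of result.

Step 1: For range(8), keep v > 3, then square:
  v=0: 0 <= 3, excluded
  v=1: 1 <= 3, excluded
  v=2: 2 <= 3, excluded
  v=3: 3 <= 3, excluded
  v=4: 4 > 3, yield 4**2 = 16
  v=5: 5 > 3, yield 5**2 = 25
  v=6: 6 > 3, yield 6**2 = 36
  v=7: 7 > 3, yield 7**2 = 49
Therefore result = [16, 25, 36, 49].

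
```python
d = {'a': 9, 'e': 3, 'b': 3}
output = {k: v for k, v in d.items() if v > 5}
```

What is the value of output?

Step 1: Filter items where value > 5:
  'a': 9 > 5: kept
  'e': 3 <= 5: removed
  'b': 3 <= 5: removed
Therefore output = {'a': 9}.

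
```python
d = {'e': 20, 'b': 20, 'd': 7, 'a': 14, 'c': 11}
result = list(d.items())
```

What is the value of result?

Step 1: d.items() returns (key, value) pairs in insertion order.
Therefore result = [('e', 20), ('b', 20), ('d', 7), ('a', 14), ('c', 11)].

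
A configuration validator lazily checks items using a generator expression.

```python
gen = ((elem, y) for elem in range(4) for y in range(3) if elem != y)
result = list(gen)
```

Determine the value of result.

Step 1: Nested generator over range(4) x range(3) where elem != y:
  (0, 0): excluded (elem == y)
  (0, 1): included
  (0, 2): included
  (1, 0): included
  (1, 1): excluded (elem == y)
  (1, 2): included
  (2, 0): included
  (2, 1): included
  (2, 2): excluded (elem == y)
  (3, 0): included
  (3, 1): included
  (3, 2): included
Therefore result = [(0, 1), (0, 2), (1, 0), (1, 2), (2, 0), (2, 1), (3, 0), (3, 1), (3, 2)].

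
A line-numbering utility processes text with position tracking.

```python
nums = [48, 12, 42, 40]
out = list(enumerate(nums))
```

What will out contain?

Step 1: enumerate pairs each element with its index:
  (0, 48)
  (1, 12)
  (2, 42)
  (3, 40)
Therefore out = [(0, 48), (1, 12), (2, 42), (3, 40)].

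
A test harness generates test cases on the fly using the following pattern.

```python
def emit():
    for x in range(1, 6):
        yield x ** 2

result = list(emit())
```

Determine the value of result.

Step 1: For each x in range(1, 6), yield x**2:
  x=1: yield 1**2 = 1
  x=2: yield 2**2 = 4
  x=3: yield 3**2 = 9
  x=4: yield 4**2 = 16
  x=5: yield 5**2 = 25
Therefore result = [1, 4, 9, 16, 25].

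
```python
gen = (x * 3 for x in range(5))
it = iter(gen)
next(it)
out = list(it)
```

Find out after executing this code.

Step 1: Generator produces [0, 3, 6, 9, 12].
Step 2: next(it) consumes first element (0).
Step 3: list(it) collects remaining: [3, 6, 9, 12].
Therefore out = [3, 6, 9, 12].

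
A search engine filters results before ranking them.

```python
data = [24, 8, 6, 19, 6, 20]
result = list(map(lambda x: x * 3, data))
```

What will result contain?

Step 1: Apply lambda x: x * 3 to each element:
  24 -> 72
  8 -> 24
  6 -> 18
  19 -> 57
  6 -> 18
  20 -> 60
Therefore result = [72, 24, 18, 57, 18, 60].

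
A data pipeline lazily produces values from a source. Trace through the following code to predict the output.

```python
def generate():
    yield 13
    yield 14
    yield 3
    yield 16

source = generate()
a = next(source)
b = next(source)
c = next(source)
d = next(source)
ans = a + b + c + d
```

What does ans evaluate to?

Step 1: Create generator and consume all values:
  a = next(source) = 13
  b = next(source) = 14
  c = next(source) = 3
  d = next(source) = 16
Step 2: ans = 13 + 14 + 3 + 16 = 46.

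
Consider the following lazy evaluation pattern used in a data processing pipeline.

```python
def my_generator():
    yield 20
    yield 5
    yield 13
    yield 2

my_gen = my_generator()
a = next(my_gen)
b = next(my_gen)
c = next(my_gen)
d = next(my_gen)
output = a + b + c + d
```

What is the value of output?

Step 1: Create generator and consume all values:
  a = next(my_gen) = 20
  b = next(my_gen) = 5
  c = next(my_gen) = 13
  d = next(my_gen) = 2
Step 2: output = 20 + 5 + 13 + 2 = 40.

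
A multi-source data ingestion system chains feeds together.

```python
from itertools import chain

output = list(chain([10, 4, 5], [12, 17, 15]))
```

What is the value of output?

Step 1: chain() concatenates iterables: [10, 4, 5] + [12, 17, 15].
Therefore output = [10, 4, 5, 12, 17, 15].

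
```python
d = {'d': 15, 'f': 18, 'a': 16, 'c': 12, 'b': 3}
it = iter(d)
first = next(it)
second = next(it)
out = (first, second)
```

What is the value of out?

Step 1: iter(d) iterates over keys: ['d', 'f', 'a', 'c', 'b'].
Step 2: first = next(it) = 'd', second = next(it) = 'f'.
Therefore out = ('d', 'f').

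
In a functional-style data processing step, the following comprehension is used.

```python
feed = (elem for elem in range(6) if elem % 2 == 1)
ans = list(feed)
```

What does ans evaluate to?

Step 1: Filter range(6) keeping only odd values:
  elem=0: even, excluded
  elem=1: odd, included
  elem=2: even, excluded
  elem=3: odd, included
  elem=4: even, excluded
  elem=5: odd, included
Therefore ans = [1, 3, 5].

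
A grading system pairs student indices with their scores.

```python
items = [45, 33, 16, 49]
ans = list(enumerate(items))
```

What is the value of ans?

Step 1: enumerate pairs each element with its index:
  (0, 45)
  (1, 33)
  (2, 16)
  (3, 49)
Therefore ans = [(0, 45), (1, 33), (2, 16), (3, 49)].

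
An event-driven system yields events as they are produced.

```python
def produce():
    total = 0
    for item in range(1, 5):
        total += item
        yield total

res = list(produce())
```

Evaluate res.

Step 1: Generator accumulates running sum:
  item=1: total = 1, yield 1
  item=2: total = 3, yield 3
  item=3: total = 6, yield 6
  item=4: total = 10, yield 10
Therefore res = [1, 3, 6, 10].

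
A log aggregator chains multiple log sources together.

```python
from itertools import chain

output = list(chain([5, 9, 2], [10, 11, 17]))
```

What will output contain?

Step 1: chain() concatenates iterables: [5, 9, 2] + [10, 11, 17].
Therefore output = [5, 9, 2, 10, 11, 17].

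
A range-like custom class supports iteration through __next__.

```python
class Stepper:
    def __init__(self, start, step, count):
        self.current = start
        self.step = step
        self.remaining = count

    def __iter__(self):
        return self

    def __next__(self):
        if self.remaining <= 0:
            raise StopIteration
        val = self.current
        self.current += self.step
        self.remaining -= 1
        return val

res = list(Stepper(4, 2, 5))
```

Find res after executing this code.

Step 1: Stepper starts at 4, increments by 2, for 5 steps:
  Yield 4, then current += 2
  Yield 6, then current += 2
  Yield 8, then current += 2
  Yield 10, then current += 2
  Yield 12, then current += 2
Therefore res = [4, 6, 8, 10, 12].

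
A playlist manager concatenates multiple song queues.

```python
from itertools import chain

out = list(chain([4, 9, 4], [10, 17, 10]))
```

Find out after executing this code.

Step 1: chain() concatenates iterables: [4, 9, 4] + [10, 17, 10].
Therefore out = [4, 9, 4, 10, 17, 10].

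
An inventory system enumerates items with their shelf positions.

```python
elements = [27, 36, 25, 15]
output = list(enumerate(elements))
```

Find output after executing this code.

Step 1: enumerate pairs each element with its index:
  (0, 27)
  (1, 36)
  (2, 25)
  (3, 15)
Therefore output = [(0, 27), (1, 36), (2, 25), (3, 15)].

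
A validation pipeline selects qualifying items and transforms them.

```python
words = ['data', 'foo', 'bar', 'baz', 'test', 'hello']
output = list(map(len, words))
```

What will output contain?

Step 1: Map len() to each word:
  'data' -> 4
  'foo' -> 3
  'bar' -> 3
  'baz' -> 3
  'test' -> 4
  'hello' -> 5
Therefore output = [4, 3, 3, 3, 4, 5].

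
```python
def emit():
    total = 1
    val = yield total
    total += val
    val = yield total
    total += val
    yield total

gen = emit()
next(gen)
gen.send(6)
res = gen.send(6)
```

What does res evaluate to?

Step 1: next() -> yield total=1.
Step 2: send(6) -> val=6, total = 1+6 = 7, yield 7.
Step 3: send(6) -> val=6, total = 7+6 = 13, yield 13.
Therefore res = 13.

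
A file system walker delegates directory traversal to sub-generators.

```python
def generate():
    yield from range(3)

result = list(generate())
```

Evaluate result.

Step 1: yield from delegates to the iterable, yielding each element.
Step 2: Collected values: [0, 1, 2].
Therefore result = [0, 1, 2].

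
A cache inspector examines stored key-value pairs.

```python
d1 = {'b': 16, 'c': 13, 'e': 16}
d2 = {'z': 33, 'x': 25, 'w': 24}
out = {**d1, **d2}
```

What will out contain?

Step 1: Merge d1 and d2 (d2 values override on key conflicts).
Step 2: d1 has keys ['b', 'c', 'e'], d2 has keys ['z', 'x', 'w'].
Therefore out = {'b': 16, 'c': 13, 'e': 16, 'z': 33, 'x': 25, 'w': 24}.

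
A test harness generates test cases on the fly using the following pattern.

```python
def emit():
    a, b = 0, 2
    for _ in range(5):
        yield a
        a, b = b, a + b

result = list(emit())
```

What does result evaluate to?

Step 1: Fibonacci-like sequence starting with a=0, b=2:
  Iteration 1: yield a=0, then a,b = 2,2
  Iteration 2: yield a=2, then a,b = 2,4
  Iteration 3: yield a=2, then a,b = 4,6
  Iteration 4: yield a=4, then a,b = 6,10
  Iteration 5: yield a=6, then a,b = 10,16
Therefore result = [0, 2, 2, 4, 6].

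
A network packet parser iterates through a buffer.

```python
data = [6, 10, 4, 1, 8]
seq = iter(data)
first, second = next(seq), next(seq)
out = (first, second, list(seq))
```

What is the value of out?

Step 1: Create iterator over [6, 10, 4, 1, 8].
Step 2: first = 6, second = 10.
Step 3: Remaining elements: [4, 1, 8].
Therefore out = (6, 10, [4, 1, 8]).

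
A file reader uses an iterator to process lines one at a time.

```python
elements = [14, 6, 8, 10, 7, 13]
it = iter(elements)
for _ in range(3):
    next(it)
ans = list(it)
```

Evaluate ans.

Step 1: Create iterator over [14, 6, 8, 10, 7, 13].
Step 2: Advance 3 positions (consuming [14, 6, 8]).
Step 3: list() collects remaining elements: [10, 7, 13].
Therefore ans = [10, 7, 13].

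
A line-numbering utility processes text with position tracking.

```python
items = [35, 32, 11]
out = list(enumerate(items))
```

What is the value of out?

Step 1: enumerate pairs each element with its index:
  (0, 35)
  (1, 32)
  (2, 11)
Therefore out = [(0, 35), (1, 32), (2, 11)].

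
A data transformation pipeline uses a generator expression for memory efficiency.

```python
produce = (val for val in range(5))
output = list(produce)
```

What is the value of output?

Step 1: Generator expression iterates range(5): [0, 1, 2, 3, 4].
Step 2: list() collects all values.
Therefore output = [0, 1, 2, 3, 4].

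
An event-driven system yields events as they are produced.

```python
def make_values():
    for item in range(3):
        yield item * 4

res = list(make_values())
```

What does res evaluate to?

Step 1: For each item in range(3), yield item * 4:
  item=0: yield 0 * 4 = 0
  item=1: yield 1 * 4 = 4
  item=2: yield 2 * 4 = 8
Therefore res = [0, 4, 8].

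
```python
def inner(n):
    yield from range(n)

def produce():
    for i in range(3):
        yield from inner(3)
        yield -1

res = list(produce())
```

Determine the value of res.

Step 1: For each i in range(3):
  i=0: yield from inner(3) -> [0, 1, 2], then yield -1
  i=1: yield from inner(3) -> [0, 1, 2], then yield -1
  i=2: yield from inner(3) -> [0, 1, 2], then yield -1
Therefore res = [0, 1, 2, -1, 0, 1, 2, -1, 0, 1, 2, -1].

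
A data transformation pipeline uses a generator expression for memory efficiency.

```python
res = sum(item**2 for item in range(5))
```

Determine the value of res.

Step 1: Compute item**2 for each item in range(5):
  item=0: 0**2 = 0
  item=1: 1**2 = 1
  item=2: 2**2 = 4
  item=3: 3**2 = 9
  item=4: 4**2 = 16
Step 2: sum = 0 + 1 + 4 + 9 + 16 = 30.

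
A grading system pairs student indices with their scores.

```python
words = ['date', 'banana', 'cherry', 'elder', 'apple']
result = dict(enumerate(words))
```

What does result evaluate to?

Step 1: enumerate pairs indices with words:
  0 -> 'date'
  1 -> 'banana'
  2 -> 'cherry'
  3 -> 'elder'
  4 -> 'apple'
Therefore result = {0: 'date', 1: 'banana', 2: 'cherry', 3: 'elder', 4: 'apple'}.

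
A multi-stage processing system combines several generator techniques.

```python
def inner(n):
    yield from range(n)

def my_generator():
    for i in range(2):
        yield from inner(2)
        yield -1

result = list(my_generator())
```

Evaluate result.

Step 1: For each i in range(2):
  i=0: yield from inner(2) -> [0, 1], then yield -1
  i=1: yield from inner(2) -> [0, 1], then yield -1
Therefore result = [0, 1, -1, 0, 1, -1].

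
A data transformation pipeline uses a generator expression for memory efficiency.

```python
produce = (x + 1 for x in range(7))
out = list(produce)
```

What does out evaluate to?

Step 1: For each x in range(7), compute x+1:
  x=0: 0+1 = 1
  x=1: 1+1 = 2
  x=2: 2+1 = 3
  x=3: 3+1 = 4
  x=4: 4+1 = 5
  x=5: 5+1 = 6
  x=6: 6+1 = 7
Therefore out = [1, 2, 3, 4, 5, 6, 7].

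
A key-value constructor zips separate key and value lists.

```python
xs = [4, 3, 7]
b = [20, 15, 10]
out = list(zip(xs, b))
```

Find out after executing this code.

Step 1: zip pairs elements at same index:
  Index 0: (4, 20)
  Index 1: (3, 15)
  Index 2: (7, 10)
Therefore out = [(4, 20), (3, 15), (7, 10)].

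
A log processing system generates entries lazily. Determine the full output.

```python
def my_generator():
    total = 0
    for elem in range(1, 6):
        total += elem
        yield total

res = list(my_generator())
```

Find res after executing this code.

Step 1: Generator accumulates running sum:
  elem=1: total = 1, yield 1
  elem=2: total = 3, yield 3
  elem=3: total = 6, yield 6
  elem=4: total = 10, yield 10
  elem=5: total = 15, yield 15
Therefore res = [1, 3, 6, 10, 15].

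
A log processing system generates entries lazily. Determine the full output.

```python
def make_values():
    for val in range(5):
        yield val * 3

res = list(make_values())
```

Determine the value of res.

Step 1: For each val in range(5), yield val * 3:
  val=0: yield 0 * 3 = 0
  val=1: yield 1 * 3 = 3
  val=2: yield 2 * 3 = 6
  val=3: yield 3 * 3 = 9
  val=4: yield 4 * 3 = 12
Therefore res = [0, 3, 6, 9, 12].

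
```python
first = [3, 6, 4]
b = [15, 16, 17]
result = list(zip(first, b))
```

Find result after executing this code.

Step 1: zip pairs elements at same index:
  Index 0: (3, 15)
  Index 1: (6, 16)
  Index 2: (4, 17)
Therefore result = [(3, 15), (6, 16), (4, 17)].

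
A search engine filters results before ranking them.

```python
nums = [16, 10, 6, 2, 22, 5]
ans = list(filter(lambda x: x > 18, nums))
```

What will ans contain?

Step 1: Filter elements > 18:
  16: removed
  10: removed
  6: removed
  2: removed
  22: kept
  5: removed
Therefore ans = [22].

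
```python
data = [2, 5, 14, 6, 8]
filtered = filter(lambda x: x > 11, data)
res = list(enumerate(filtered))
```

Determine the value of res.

Step 1: Filter [2, 5, 14, 6, 8] for > 11: [14].
Step 2: enumerate re-indexes from 0: [(0, 14)].
Therefore res = [(0, 14)].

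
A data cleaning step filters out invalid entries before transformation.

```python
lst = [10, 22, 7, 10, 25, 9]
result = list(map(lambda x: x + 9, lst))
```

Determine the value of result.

Step 1: Apply lambda x: x + 9 to each element:
  10 -> 19
  22 -> 31
  7 -> 16
  10 -> 19
  25 -> 34
  9 -> 18
Therefore result = [19, 31, 16, 19, 34, 18].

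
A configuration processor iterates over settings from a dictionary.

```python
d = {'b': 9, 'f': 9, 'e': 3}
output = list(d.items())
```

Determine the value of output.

Step 1: d.items() returns (key, value) pairs in insertion order.
Therefore output = [('b', 9), ('f', 9), ('e', 3)].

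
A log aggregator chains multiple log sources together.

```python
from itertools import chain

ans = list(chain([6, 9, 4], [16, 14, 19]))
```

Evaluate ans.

Step 1: chain() concatenates iterables: [6, 9, 4] + [16, 14, 19].
Therefore ans = [6, 9, 4, 16, 14, 19].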